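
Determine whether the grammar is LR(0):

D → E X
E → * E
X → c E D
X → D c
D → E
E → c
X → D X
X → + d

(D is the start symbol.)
Augment with D' → D and build the canonical LR(0) collection (I0 = CLOSURE({[D' → . D]}), then GOTO on every symbol after a dot until no new states appear). It has 15 states:
  I0: { [D → . E X], [D → . E], [D' → . D], [E → . * E], [E → . c] }  — shift
  I1: { [E → * . E], [E → . * E], [E → . c] }  — shift
  I2: { [D' → D .] }  — accept
  I3: { [D → . E X], [D → . E], [D → E . X], [D → E .], [E → . * E], [E → . c], [X → . + d], [X → . D X], [X → . D c], [X → . c E D] }  — shift, reduce
  I4: { [E → c .] }  — reduce
  I5: { [X → + . d] }  — shift
  I6: { [D → . E X], [D → . E], [E → . * E], [E → . c], [X → . + d], [X → . D X], [X → . D c], [X → . c E D], [X → D . X], [X → D . c] }  — shift
  I7: { [D → E X .] }  — reduce
  I8: { [E → . * E], [E → . c], [E → c .], [X → c . E D] }  — shift, reduce
  I9: { [D → . E X], [D → . E], [E → . * E], [E → . c], [X → c E . D] }  — shift
  I10: { [X → c E D .] }  — reduce
  I11: { [X → D X .] }  — reduce
  I12: { [E → . * E], [E → . c], [E → c .], [X → D c .], [X → c . E D] }  — shift, 2 reduces
  I13: { [X → + d .] }  — reduce
  I14: { [E → * E .] }  — reduce

Conflict in state I3:
  Shift-reduce conflict between [D → E .] and [E → . * E]
So the grammar is NOT LR(0).

Answer: No. Shift-reduce conflict between [D → E .] and [E → . * E]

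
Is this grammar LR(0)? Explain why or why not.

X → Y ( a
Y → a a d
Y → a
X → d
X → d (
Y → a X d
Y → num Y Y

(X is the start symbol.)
No. Shift-reduce conflict between [Y → a .] and [X → . d]

A grammar is LR(0) if no state in the canonical LR(0) collection has:
  - both a shift item (dot before a terminal) and a complete item (shift-reduce conflict), or
  - two or more complete items (reduce-reduce conflict; the accept item [X' → X .] counts as a complete item here).

Augment with X' → X and build the canonical LR(0) collection (I0 = CLOSURE({[X' → . X]}), then GOTO on every symbol after a dot until no new states appear). It has 15 states:
  I0: { [X → . Y ( a], [X → . d (], [X → . d], [X' → . X], [Y → . a X d], [Y → . a a d], [Y → . a], [Y → . num Y Y] }  — shift
  I1: { [X' → X .] }  — accept
  I2: { [X → Y . ( a] }  — shift
  I3: { [X → . Y ( a], [X → . d (], [X → . d], [Y → . a X d], [Y → . a a d], [Y → . a], [Y → . num Y Y], [Y → a . X d], [Y → a . a d], [Y → a .] }  — shift, reduce
  I4: { [X → d . (], [X → d .] }  — shift, reduce
  I5: { [Y → . a X d], [Y → . a a d], [Y → . a], [Y → . num Y Y], [Y → num . Y Y] }  — shift
  I6: { [Y → . a X d], [Y → . a a d], [Y → . a], [Y → . num Y Y], [Y → num Y . Y] }  — shift
  I7: { [Y → num Y Y .] }  — reduce
  I8: { [X → d ( .] }  — reduce
  I9: { [Y → a X . d] }  — shift
  I10: { [X → . Y ( a], [X → . d (], [X → . d], [Y → . a X d], [Y → . a a d], [Y → . a], [Y → . num Y Y], [Y → a . X d], [Y → a . a d], [Y → a .], [Y → a a . d] }  — shift, reduce
  I11: { [X → d . (], [X → d .], [Y → a a d .] }  — shift, 2 reduces
  I12: { [Y → a X d .] }  — reduce
  I13: { [X → Y ( . a] }  — shift
  I14: { [X → Y ( a .] }  — reduce

Conflict in state I3:
  Shift-reduce conflict between [Y → a .] and [X → . d]
So the grammar is NOT LR(0).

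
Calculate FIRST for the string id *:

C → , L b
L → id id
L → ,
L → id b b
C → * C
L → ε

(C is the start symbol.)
{ 'id' }

To compute FIRST(id *), process the symbols left to right:
Symbol id is a terminal. Add 'id' and stop.
FIRST(id *) = { 'id' }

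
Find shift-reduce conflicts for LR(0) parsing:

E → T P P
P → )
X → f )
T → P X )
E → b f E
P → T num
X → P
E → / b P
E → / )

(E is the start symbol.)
Yes — I12: [E → T P P .] vs [P → . )]; I17: [X → P .] vs [P → . )]; I20: [E → / b P .] vs [P → . )]

Augment with E' → E and build the canonical LR(0) collection (I0 = CLOSURE({[E' → . E]}), then GOTO on every symbol after a dot until no new states appear). It has 21 states:
  I0: { [E → . / )], [E → . / b P], [E → . T P P], [E → . b f E], [E' → . E], [P → . )], [P → . T num], [T → . P X )] }  — shift
  I1: { [P → ) .] }  — reduce
  I2: { [E → / . )], [E → / . b P] }  — shift
  I3: { [E' → E .] }  — accept
  I4: { [P → . )], [P → . T num], [T → . P X )], [T → P . X )], [X → . P], [X → . f )] }  — shift
  I5: { [E → T . P P], [P → . )], [P → . T num], [P → T . num], [T → . P X )] }  — shift
  I6: { [E → b . f E] }  — shift
  I7: { [E → . / )], [E → . / b P], [E → . T P P], [E → . b f E], [E → b f . E], [P → . )], [P → . T num], [T → . P X )] }  — shift
  I8: { [E → b f E .] }  — reduce
  I9: { [E → T P . P], [P → . )], [P → . T num], [T → . P X )], [T → P . X )], [X → . P], [X → . f )] }  — shift
  I10: { [P → T . num] }  — shift
  I11: { [P → T num .] }  — reduce
  I12: { [E → T P P .], [P → . )], [P → . T num], [T → . P X )], [T → P . X )], [X → . P], [X → . f )], [X → P .] }  — shift, 2 reduces
  I13: { [T → P X . )] }  — shift
  I14: { [X → f . )] }  — shift
  I15: { [X → f ) .] }  — reduce
  I16: { [T → P X ) .] }  — reduce
  I17: { [P → . )], [P → . T num], [T → . P X )], [T → P . X )], [X → . P], [X → . f )], [X → P .] }  — shift, reduce
  I18: { [E → / ) .] }  — reduce
  I19: { [E → / b . P], [P → . )], [P → . T num], [T → . P X )] }  — shift
  I20: { [E → / b P .], [P → . )], [P → . T num], [T → . P X )], [T → P . X )], [X → . P], [X → . f )] }  — shift, reduce

I12 contains reduce items [E → T P P .], [X → P .] and shift items [P → . )], [X → . f )] — shift-reduce conflict.
I17 contains reduce item [X → P .] and shift items [P → . )], [X → . f )] — shift-reduce conflict.
I20 contains reduce item [E → / b P .] and shift items [P → . )], [X → . f )] — shift-reduce conflict.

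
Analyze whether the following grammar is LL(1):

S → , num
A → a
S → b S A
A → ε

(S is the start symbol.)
Relevant sets:
  FOLLOW(A) = { $, 'a' }

For S:
  PREDICT(S → ',' num) = { ',' }
  PREDICT(S → b S A) = { 'b' }
For A:
  PREDICT(A → a) = { 'a' }
  PREDICT(A → ε) = { $, 'a' }

Conflict found: Predict set conflict for A: { 'a' }
The grammar is NOT LL(1).

Answer: No. Predict set conflict for A: { 'a' }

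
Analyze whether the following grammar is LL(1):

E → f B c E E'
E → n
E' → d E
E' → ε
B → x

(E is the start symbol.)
A grammar is LL(1) if for each non-terminal N with multiple productions, the predict sets of those productions are pairwise disjoint, where PREDICT(N → α) = (FIRST(α) \ {ε}) ∪ (FOLLOW(N) if α ⇒* ε).

Relevant sets:
  FOLLOW(E') = { $, 'd' }

For E:
  PREDICT(E → f B c E E') = { 'f' }
  PREDICT(E → n) = { 'n' }
For E':
  PREDICT(E' → d E) = { 'd' }
  PREDICT(E' → ε) = { $, 'd' }
B has a single production, so nothing to check there.

Conflict found: Predict set conflict for E': { 'd' }
The grammar is NOT LL(1).

Answer: No. Predict set conflict for E': { 'd' }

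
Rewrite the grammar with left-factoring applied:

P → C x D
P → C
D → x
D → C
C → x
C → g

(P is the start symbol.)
Left-factoring transforms A → αβ₁ | αβ₂ into A → αA' and A' → β₁ | β₂
(α is the longest common prefix among the alternatives). Repeat until
no nonterminal has two alternatives with a common prefix.

Round 1: P has alternatives sharing prefix 'C'. Introduce P': P → C P'
  Add: P' → x D
  Add: P' → ε

No remaining common prefixes — done.

Resulting grammar:
P → C P'
P' → x D
P' → ε
D → x
D → C
C → x
C → g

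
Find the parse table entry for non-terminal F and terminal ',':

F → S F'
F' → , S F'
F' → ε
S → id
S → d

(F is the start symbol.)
To find M[F, ','], we find productions for F where ',' is in the predict set (PREDICT(N → α) = (FIRST(α) \ {ε}) ∪ (FOLLOW(N) if α ⇒* ε)).

Relevant sets:
  FIRST(S) = { 'd', 'id' }

F → S F': PREDICT = { 'd', 'id' }

M[F, ','] is empty (no production applies)

Answer: Empty (error entry)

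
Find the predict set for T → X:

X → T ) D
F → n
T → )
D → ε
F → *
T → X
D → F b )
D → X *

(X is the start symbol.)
PREDICT(T → X) = (FIRST(RHS) \ {ε}) ∪ (FOLLOW(T) if ε ∈ FIRST(RHS), i.e. RHS ⇒* ε)
FIRST(X) = { ')' }
FIRST(X) = { ')' }
ε ∉ FIRST(X), so FOLLOW(T) is not added.
PREDICT(T → X) = { ')' }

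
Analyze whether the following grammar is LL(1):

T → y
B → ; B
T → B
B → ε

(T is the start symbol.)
A grammar is LL(1) if for each non-terminal N with multiple productions, the predict sets of those productions are pairwise disjoint, where PREDICT(N → α) = (FIRST(α) \ {ε}) ∪ (FOLLOW(N) if α ⇒* ε).

Relevant sets:
  FIRST(B) = { ';', ε }
  FOLLOW(T) = { $ }
  FOLLOW(B) = { $ }

For T:
  PREDICT(T → y) = { 'y' }
  PREDICT(T → B) = { $, ';' }
For B:
  PREDICT(B → ';' B) = { ';' }
  PREDICT(B → ε) = { $ }

All predict sets are disjoint. The grammar IS LL(1).

Answer: Yes, the grammar is LL(1).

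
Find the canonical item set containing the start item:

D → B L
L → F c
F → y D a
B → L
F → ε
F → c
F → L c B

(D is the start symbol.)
{ [B → . L], [D → . B L], [D' → . D], [F → . L c B], [F → . c], [F → . y D a], [F → .], [L → . F c] }

First, augment the grammar with D' → D
I₀ = CLOSURE({ [D' → . D] }):
  [D' → . D] has the dot before D: add [D → . B L]
  [D → . B L] has the dot before B: add [B → . L]
  [B → . L] has the dot before L: add [L → . F c]
  [L → . F c] has the dot before F: add [F → . y D a], [F → .], [F → . c], [F → . L c B]
No further items can be added.

I₀ = { [B → . L], [D → . B L], [D' → . D], [F → . L c B], [F → . c], [F → . y D a], [F → .], [L → . F c] }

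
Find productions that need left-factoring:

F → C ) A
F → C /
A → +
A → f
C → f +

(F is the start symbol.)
Left-factoring is needed when two productions for the same non-terminal
share a common prefix on the right-hand side.

Productions for F:
  F → C ) A
  F → C /
Productions for A:
  A → +
  A → f

Found common prefix 'C' in productions for F

Answer: Yes, F has productions with common prefix 'C'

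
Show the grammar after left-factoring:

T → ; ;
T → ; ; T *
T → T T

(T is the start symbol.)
Left-factoring transforms A → αβ₁ | αβ₂ into A → αA' and A' → β₁ | β₂
(α is the longest common prefix among the alternatives). Repeat until
no nonterminal has two alternatives with a common prefix.

Round 1: T has alternatives sharing prefix '; ;'. Introduce T': T → ; ; T'
  Add: T' → ε
  Add: T' → T *

No remaining common prefixes — done.

Resulting grammar:
T → ; ; T'
T' → ε
T' → T *
T → T T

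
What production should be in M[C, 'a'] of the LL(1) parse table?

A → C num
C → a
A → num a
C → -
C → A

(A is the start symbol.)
C → a, C → A

To find M[C, 'a'], we find productions for C where 'a' is in the predict set (PREDICT(N → α) = (FIRST(α) \ {ε}) ∪ (FOLLOW(N) if α ⇒* ε)).

Relevant sets:
  FIRST(A) = { '-', 'a', 'num' }

C → a: PREDICT = { 'a' }
  'a' is in predict set, so this production goes in M[C, 'a']
C → -: PREDICT = { '-' }
C → A: PREDICT = { '-', 'a', 'num' }
  'a' is in predict set, so this production goes in M[C, 'a']

M[C, 'a'] = C → a, C → A  (a multiply-defined cell — the grammar is not LL(1))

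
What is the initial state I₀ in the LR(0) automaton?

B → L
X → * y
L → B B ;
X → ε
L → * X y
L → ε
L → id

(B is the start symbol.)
First, augment the grammar with B' → B
I₀ = CLOSURE({ [B' → . B] }):
  [B' → . B] has the dot before B: add [B → . L]
  [B → . L] has the dot before L: add [L → . B B ;], [L → . * X y], [L → .], [L → . id]
No further items can be added.

I₀ = { [B → . L], [B' → . B], [L → . * X y], [L → . B B ;], [L → . id], [L → .] }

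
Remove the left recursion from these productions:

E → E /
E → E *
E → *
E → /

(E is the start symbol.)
E is directly left-recursive. The standard transformation for
  A → A α₁ | ... | A α_m | β₁ | ... | β_n
is
  A  → β₁ A' | ... | β_n A'
  A' → α₁ A' | ... | α_m A' | ε

E → * becomes E → * E'
E → / becomes E → / E'
E → E / becomes E' → / E'
E → E * becomes E' → * E'
Add E' → ε

Resulting grammar:
E → * E'
E → / E'
E' → / E'
E' → * E'
E' → ε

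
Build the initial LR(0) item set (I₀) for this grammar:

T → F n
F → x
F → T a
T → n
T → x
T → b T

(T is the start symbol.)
{ [F → . T a], [F → . x], [T → . F n], [T → . b T], [T → . n], [T → . x], [T' → . T] }

First, augment the grammar with T' → T
I₀ = CLOSURE({ [T' → . T] }):
  [T' → . T] has the dot before T: add [T → . F n], [T → . n], [T → . x], [T → . b T]
  [T → . F n] has the dot before F: add [F → . x], [F → . T a]
No further items can be added.

I₀ = { [F → . T a], [F → . x], [T → . F n], [T → . b T], [T → . n], [T → . x], [T' → . T] }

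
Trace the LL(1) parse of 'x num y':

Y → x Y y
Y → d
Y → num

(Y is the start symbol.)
Stack is shown with the top on the left.

Stack    Input      Action
--------------------------
Y $      x num y $  output Y → x Y y
x Y y $  x num y $  match 'x'
Y y $    num y $    output Y → num
num y $  num y $    match 'num'
y $      y $        match 'y'
$        $          accept

The string is accepted.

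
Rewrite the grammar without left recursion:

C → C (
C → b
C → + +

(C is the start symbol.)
C is directly left-recursive. The standard transformation for
  A → A α₁ | ... | A α_m | β₁ | ... | β_n
is
  A  → β₁ A' | ... | β_n A'
  A' → α₁ A' | ... | α_m A' | ε

C → b becomes C → b C'
C → + + becomes C → + + C'
C → C ( becomes C' → ( C'
Add C' → ε

Resulting grammar:
C → b C'
C → + + C'
C' → ( C'
C' → ε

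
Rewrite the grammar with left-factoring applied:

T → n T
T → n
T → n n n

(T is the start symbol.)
Left-factoring transforms A → αβ₁ | αβ₂ into A → αA' and A' → β₁ | β₂
(α is the longest common prefix among the alternatives). Repeat until
no nonterminal has two alternatives with a common prefix.

Round 1: T has alternatives sharing prefix 'n'. Introduce T': T → n T'
  Add: T' → T
  Add: T' → ε
  Add: T' → n n

No remaining common prefixes — done.

Resulting grammar:
T → n T'
T' → T
T' → ε
T' → n n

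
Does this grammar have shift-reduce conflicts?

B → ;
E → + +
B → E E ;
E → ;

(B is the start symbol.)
A shift-reduce conflict occurs when an LR(0) state has both:
  - a complete (reduce) item [A → α .] (dot at the end), and
  - a shift item [B → β . c γ] (dot before a terminal).

Augment with B' → B and build the canonical LR(0) collection (I0 = CLOSURE({[B' → . B]}), then GOTO on every symbol after a dot until no new states appear). It has 9 states:
  I0: { [B → . ;], [B → . E E ;], [B' → . B], [E → . + +], [E → . ;] }  — shift
  I1: { [E → + . +] }  — shift
  I2: { [B → ; .], [E → ; .] }  — 2 reduces
  I3: { [B' → B .] }  — accept
  I4: { [B → E . E ;], [E → . + +], [E → . ;] }  — shift
  I5: { [E → ; .] }  — reduce
  I6: { [B → E E . ;] }  — shift
  I7: { [B → E E ; .] }  — reduce
  I8: { [E → + + .] }  — reduce

No state contains both a complete item and a shift item.

Answer: No shift-reduce conflicts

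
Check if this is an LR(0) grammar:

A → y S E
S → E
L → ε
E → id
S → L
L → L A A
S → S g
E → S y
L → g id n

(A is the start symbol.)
Augment with A' → A and build the canonical LR(0) collection (I0 = CLOSURE({[A' → . A]}), then GOTO on every symbol after a dot until no new states appear). It has 17 states:
  I0: { [A → . y S E], [A' → . A] }  — shift
  I1: { [A' → A .] }  — accept
  I2: { [A → y . S E], [E → . S y], [E → . id], [L → . L A A], [L → . g id n], [L → .], [S → . E], [S → . L], [S → . S g] }  — shift, reduce
  I3: { [S → E .] }  — reduce
  I4: { [A → . y S E], [L → L . A A], [S → L .] }  — shift, reduce
  I5: { [A → y S . E], [E → . S y], [E → . id], [E → S . y], [L → . L A A], [L → . g id n], [L → .], [S → . E], [S → . L], [S → . S g], [S → S . g] }  — shift, reduce
  I6: { [L → g . id n] }  — shift
  I7: { [E → id .] }  — reduce
  I8: { [L → g id . n] }  — shift
  I9: { [L → g id n .] }  — reduce
  I10: { [A → y S E .], [S → E .] }  — 2 reduces
  I11: { [E → S . y], [S → S . g] }  — shift
  I12: { [L → g . id n], [S → S g .] }  — shift, reduce
  I13: { [E → S y .] }  — reduce
  I14: { [S → S g .] }  — reduce
  I15: { [A → . y S E], [L → L A . A] }  — shift
  I16: { [L → L A A .] }  — reduce

Conflict in state I2:
  Shift-reduce conflict between [L → .] and [E → . id]
So the grammar is NOT LR(0).

Answer: No. Shift-reduce conflict between [L → .] and [E → . id]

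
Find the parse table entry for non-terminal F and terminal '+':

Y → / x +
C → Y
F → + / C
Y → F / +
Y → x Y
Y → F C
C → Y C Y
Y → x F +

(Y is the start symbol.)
F → + / C

To find M[F, '+'], we find productions for F where '+' is in the predict set (PREDICT(N → α) = (FIRST(α) \ {ε}) ∪ (FOLLOW(N) if α ⇒* ε)).

F → + / C: PREDICT = { '+' }
  '+' is in predict set, so this production goes in M[F, '+']

M[F, '+'] = F → + / C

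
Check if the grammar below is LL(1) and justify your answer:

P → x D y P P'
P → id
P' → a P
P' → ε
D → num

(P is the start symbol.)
Relevant sets:
  FOLLOW(P') = { $, 'a' }

For P:
  PREDICT(P → x D y P P') = { 'x' }
  PREDICT(P → id) = { 'id' }
For P':
  PREDICT(P' → a P) = { 'a' }
  PREDICT(P' → ε) = { $, 'a' }
D has a single production, so nothing to check there.

Conflict found: Predict set conflict for P': { 'a' }
The grammar is NOT LL(1).

Answer: No. Predict set conflict for P': { 'a' }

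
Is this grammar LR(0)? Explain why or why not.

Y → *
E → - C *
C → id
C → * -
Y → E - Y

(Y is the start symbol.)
Yes, the grammar is LR(0)

A grammar is LR(0) if no state in the canonical LR(0) collection has:
  - both a shift item (dot before a terminal) and a complete item (shift-reduce conflict), or
  - two or more complete items (reduce-reduce conflict; the accept item [Y' → Y .] counts as a complete item here).

Augment with Y' → Y and build the canonical LR(0) collection (I0 = CLOSURE({[Y' → . Y]}), then GOTO on every symbol after a dot until no new states appear). It has 12 states:
  I0: { [E → . - C *], [Y → . *], [Y → . E - Y], [Y' → . Y] }  — shift
  I1: { [Y → * .] }  — reduce
  I2: { [C → . * -], [C → . id], [E → - . C *] }  — shift
  I3: { [Y → E . - Y] }  — shift
  I4: { [Y' → Y .] }  — accept
  I5: { [E → . - C *], [Y → . *], [Y → . E - Y], [Y → E - . Y] }  — shift
  I6: { [Y → E - Y .] }  — reduce
  I7: { [C → * . -] }  — shift
  I8: { [E → - C . *] }  — shift
  I9: { [C → id .] }  — reduce
  I10: { [E → - C * .] }  — reduce
  I11: { [C → * - .] }  — reduce

Every state is either a pure shift/goto state or contains exactly one complete item and nothing to shift — no conflicts. The grammar is LR(0).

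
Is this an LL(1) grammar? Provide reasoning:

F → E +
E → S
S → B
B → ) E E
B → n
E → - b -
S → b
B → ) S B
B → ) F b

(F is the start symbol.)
A grammar is LL(1) if for each non-terminal N with multiple productions, the predict sets of those productions are pairwise disjoint, where PREDICT(N → α) = (FIRST(α) \ {ε}) ∪ (FOLLOW(N) if α ⇒* ε).

Relevant sets:
  FIRST(S) = { ')', 'b', 'n' }
  FIRST(B) = { ')', 'n' }

For E:
  PREDICT(E → S) = { ')', 'b', 'n' }
  PREDICT(E → '-' b '-') = { '-' }
For S:
  PREDICT(S → B) = { ')', 'n' }
  PREDICT(S → b) = { 'b' }
For B:
  PREDICT(B → ')' E E) = { ')' }
  PREDICT(B → n) = { 'n' }
  PREDICT(B → ')' S B) = { ')' }
  PREDICT(B → ')' F b) = { ')' }
F has a single production, so nothing to check there.

Conflict found: Predict set conflict for B: { ')' }
The grammar is NOT LL(1).

Answer: No. Predict set conflict for B: { ')' }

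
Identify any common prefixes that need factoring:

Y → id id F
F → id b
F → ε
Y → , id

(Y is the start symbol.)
Left-factoring is needed when two productions for the same non-terminal
share a common prefix on the right-hand side.

Productions for Y:
  Y → id id F
  Y → , id
Productions for F:
  F → id b
  F → ε

No common prefixes found.

Answer: No, left-factoring is not needed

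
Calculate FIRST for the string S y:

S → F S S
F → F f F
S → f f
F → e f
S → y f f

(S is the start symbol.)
{ 'e', 'f', 'y' }

FIRST sets of the non-terminals involved (from the grammar, by fixed-point iteration):
  FIRST(S) = { 'e', 'f', 'y' }

To compute FIRST(S y), process the symbols left to right:
Symbol S is a non-terminal. Add FIRST(S) \ {ε} = { 'e', 'f', 'y' }
S is not nullable (ε ∉ FIRST(S)), so stop here.
FIRST(S y) = { 'e', 'f', 'y' }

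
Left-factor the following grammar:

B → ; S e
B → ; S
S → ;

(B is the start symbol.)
Left-factoring transforms A → αβ₁ | αβ₂ into A → αA' and A' → β₁ | β₂
(α is the longest common prefix among the alternatives). Repeat until
no nonterminal has two alternatives with a common prefix.

Round 1: B has alternatives sharing prefix '; S'. Introduce B': B → ; S B'
  Add: B' → e
  Add: B' → ε

No remaining common prefixes — done.

Resulting grammar:
B → ; S B'
B' → e
B' → ε
S → ;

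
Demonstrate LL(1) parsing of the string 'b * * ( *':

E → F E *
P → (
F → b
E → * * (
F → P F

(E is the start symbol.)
Stack is shown with the top on the left.

Stack      Input        Action
------------------------------
E $        b * * ( * $  output E → F E *
F E * $    b * * ( * $  output F → b
b E * $    b * * ( * $  match 'b'
E * $      * * ( * $    output E → * * (
* * ( * $  * * ( * $    match '*'
* ( * $    * ( * $      match '*'
( * $      ( * $        match '('
* $        * $          match '*'
$          $            accept

The string is accepted.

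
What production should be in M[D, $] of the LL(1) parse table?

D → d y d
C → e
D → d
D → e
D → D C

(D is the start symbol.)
To find M[D, $], we find productions for D where $ is in the predict set (PREDICT(N → α) = (FIRST(α) \ {ε}) ∪ (FOLLOW(N) if α ⇒* ε)).

Relevant sets:
  FIRST(D) = { 'd', 'e' }

D → d y d: PREDICT = { 'd' }
D → d: PREDICT = { 'd' }
D → e: PREDICT = { 'e' }
D → D C: PREDICT = { 'd', 'e' }

M[D, $] is empty (no production applies)

Answer: Empty (error entry)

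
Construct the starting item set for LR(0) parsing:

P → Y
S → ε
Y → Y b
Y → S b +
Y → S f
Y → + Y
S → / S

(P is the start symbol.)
First, augment the grammar with P' → P
I₀ = CLOSURE({ [P' → . P] }):
  [P' → . P] has the dot before P: add [P → . Y]
  [P → . Y] has the dot before Y: add [Y → . Y b], [Y → . S b +], [Y → . S f], [Y → . + Y]
  [Y → . S b +] has the dot before S: add [S → .], [S → . / S]
No further items can be added.

I₀ = { [P → . Y], [P' → . P], [S → . / S], [S → .], [Y → . + Y], [Y → . S b +], [Y → . S f], [Y → . Y b] }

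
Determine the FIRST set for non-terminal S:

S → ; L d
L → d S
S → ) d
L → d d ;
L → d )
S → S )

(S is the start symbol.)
{ ')', ';' }

From S → ; L d:
  - ';' is a terminal: add ';' and stop
From S → ) d:
  - ')' is a terminal: add ')' and stop
From S → S ):
  - S is the symbol being defined: contributes nothing new
    S is not nullable, so stop

Collecting: FIRST(S) = { ')', ';' }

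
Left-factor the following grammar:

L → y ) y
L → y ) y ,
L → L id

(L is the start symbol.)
L → y ) y L'
L' → ε
L' → ,
L → L id

Left-factoring transforms A → αβ₁ | αβ₂ into A → αA' and A' → β₁ | β₂
(α is the longest common prefix among the alternatives). Repeat until
no nonterminal has two alternatives with a common prefix.

Round 1: L has alternatives sharing prefix 'y ) y'. Introduce L': L → y ) y L'
  Add: L' → ε
  Add: L' → ,

No remaining common prefixes — done.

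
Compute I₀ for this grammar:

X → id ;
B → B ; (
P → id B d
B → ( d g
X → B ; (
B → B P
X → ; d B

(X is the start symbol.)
First, augment the grammar with X' → X
I₀ = CLOSURE({ [X' → . X] }):
  [X' → . X] has the dot before X: add [X → . id ;], [X → . B ; (], [X → . ; d B]
  [X → . B ; (] has the dot before B: add [B → . B ; (], [B → . ( d g], [B → . B P]
No further items can be added.

I₀ = { [B → . ( d g], [B → . B ; (], [B → . B P], [X → . ; d B], [X → . B ; (], [X → . id ;], [X' → . X] }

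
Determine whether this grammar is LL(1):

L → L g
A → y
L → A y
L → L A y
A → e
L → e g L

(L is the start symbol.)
A grammar is LL(1) if for each non-terminal N with multiple productions, the predict sets of those productions are pairwise disjoint, where PREDICT(N → α) = (FIRST(α) \ {ε}) ∪ (FOLLOW(N) if α ⇒* ε).

Relevant sets:
  FIRST(L) = { 'e', 'y' }
  FIRST(A) = { 'e', 'y' }

For L:
  PREDICT(L → L g) = { 'e', 'y' }
  PREDICT(L → A y) = { 'e', 'y' }
  PREDICT(L → L A y) = { 'e', 'y' }
  PREDICT(L → e g L) = { 'e' }
For A:
  PREDICT(A → y) = { 'y' }
  PREDICT(A → e) = { 'e' }

Conflict found: Predict set conflict for L: { 'e', 'y' }
The grammar is NOT LL(1).

Answer: No. Predict set conflict for L: { 'e', 'y' }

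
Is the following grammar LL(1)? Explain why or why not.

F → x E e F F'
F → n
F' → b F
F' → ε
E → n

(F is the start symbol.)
Relevant sets:
  FOLLOW(F') = { $, 'b' }

For F:
  PREDICT(F → x E e F F') = { 'x' }
  PREDICT(F → n) = { 'n' }
For F':
  PREDICT(F' → b F) = { 'b' }
  PREDICT(F' → ε) = { $, 'b' }
E has a single production, so nothing to check there.

Conflict found: Predict set conflict for F': { 'b' }
The grammar is NOT LL(1).

Answer: No. Predict set conflict for F': { 'b' }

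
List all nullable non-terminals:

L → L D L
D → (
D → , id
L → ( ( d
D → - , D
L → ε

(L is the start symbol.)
A non-terminal is nullable if it can derive ε (the empty string): either it has an ε-production, or it has a production whose right-hand side consists entirely of nullable non-terminals.

ε-productions: L → ε
So L is immediately nullable.
No further non-terminal can be added: every production for the remaining non-terminals contains a terminal or a non-nullable non-terminal.
Nullable = { 'L' }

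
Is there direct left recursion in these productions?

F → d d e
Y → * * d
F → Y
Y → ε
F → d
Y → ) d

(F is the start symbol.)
No direct left recursion

Direct left recursion occurs when N → N α for some non-terminal N (the right-hand side begins with the left-hand side itself).

F → d d e: starts with d
Y → * * d: starts with '*'
F → Y: starts with Y
Y → ε: starts with ε
F → d: starts with d
Y → ) d: starts with ')'

No direct left recursion found.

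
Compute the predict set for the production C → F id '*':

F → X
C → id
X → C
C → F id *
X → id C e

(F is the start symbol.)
PREDICT(C → F id '*') = (FIRST(RHS) \ {ε}) ∪ (FOLLOW(C) if ε ∈ FIRST(RHS), i.e. RHS ⇒* ε)
FIRST(F) = { 'id' }
FIRST(F id '*') = { 'id' }
ε ∉ FIRST(F id '*'), so FOLLOW(C) is not added.
PREDICT(C → F id '*') = { 'id' }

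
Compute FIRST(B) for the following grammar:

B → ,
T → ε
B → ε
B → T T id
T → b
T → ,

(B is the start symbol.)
{ ',', 'b', 'id', ε }

To compute FIRST(B), examine every production with B on the left-hand side, reading each right-hand side left to right until a non-nullable symbol is reached.

FIRST sets of the other non-terminals involved (by the same procedure, iterated to a fixed point):
  FIRST(T) = { ',', 'b', ε }

From B → ,:
  - ',' is a terminal: add ',' and stop
From B → ε:
  - ε-production, so ε ∈ FIRST(B)
From B → T T id:
  - T is a non-terminal: add FIRST(T) \ {ε} = { ',', 'b' }
    T is nullable, so continue to the next symbol
  - T is a non-terminal: add FIRST(T) \ {ε} = { ',', 'b' }
    T is nullable, so continue to the next symbol
  - id is a terminal: add 'id' and stop

Collecting: FIRST(B) = { ',', 'b', 'id', ε }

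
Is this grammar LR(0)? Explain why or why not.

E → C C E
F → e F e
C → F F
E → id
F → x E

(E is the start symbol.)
Yes, the grammar is LR(0)

Augment with E' → E and build the canonical LR(0) collection (I0 = CLOSURE({[E' → . E]}), then GOTO on every symbol after a dot until no new states appear). It has 13 states:
  I0: { [C → . F F], [E → . C C E], [E → . id], [E' → . E], [F → . e F e], [F → . x E] }  — shift
  I1: { [C → . F F], [E → C . C E], [F → . e F e], [F → . x E] }  — shift
  I2: { [E' → E .] }  — accept
  I3: { [C → F . F], [F → . e F e], [F → . x E] }  — shift
  I4: { [F → . e F e], [F → . x E], [F → e . F e] }  — shift
  I5: { [E → id .] }  — reduce
  I6: { [C → . F F], [E → . C C E], [E → . id], [F → . e F e], [F → . x E], [F → x . E] }  — shift
  I7: { [F → x E .] }  — reduce
  I8: { [F → e F . e] }  — shift
  I9: { [F → e F e .] }  — reduce
  I10: { [C → F F .] }  — reduce
  I11: { [C → . F F], [E → . C C E], [E → . id], [E → C C . E], [F → . e F e], [F → . x E] }  — shift
  I12: { [E → C C E .] }  — reduce

Every state is either a pure shift/goto state or contains exactly one complete item and nothing to shift — no conflicts. The grammar is LR(0).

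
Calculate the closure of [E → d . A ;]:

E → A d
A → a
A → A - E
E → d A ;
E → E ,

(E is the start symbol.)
{ [A → . A - E], [A → . a], [E → d . A ;] }

To compute CLOSURE, for each item [A → α.Bβ] where B is a non-terminal, add [B → .γ] for all productions B → γ; repeat for the newly added items until nothing changes.

Start with: [E → d . A ;]
  [E → d . A ;] has the dot before A: add [A → . a], [A → . A - E]
No further items can be added.

CLOSURE = { [A → . A - E], [A → . a], [E → d . A ;] }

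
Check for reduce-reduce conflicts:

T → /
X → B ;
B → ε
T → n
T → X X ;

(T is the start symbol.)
No reduce-reduce conflicts

A reduce-reduce conflict occurs when an LR(0) state has two complete items [A → α .] and [B → β .] — both call for a reduction, and with no lookahead the parser cannot choose between them.

Augment with T' → T and build the canonical LR(0) collection (I0 = CLOSURE({[T' → . T]}), then GOTO on every symbol after a dot until no new states appear). It has 9 states:
  I0: { [B → .], [T → . /], [T → . X X ;], [T → . n], [T' → . T], [X → . B ;] }  — shift, reduce
  I1: { [T → / .] }  — reduce
  I2: { [X → B . ;] }  — shift
  I3: { [T' → T .] }  — accept
  I4: { [B → .], [T → X . X ;], [X → . B ;] }  — reduce
  I5: { [T → n .] }  — reduce
  I6: { [T → X X . ;] }  — shift
  I7: { [T → X X ; .] }  — reduce
  I8: { [X → B ; .] }  — reduce

No state contains more than one complete item.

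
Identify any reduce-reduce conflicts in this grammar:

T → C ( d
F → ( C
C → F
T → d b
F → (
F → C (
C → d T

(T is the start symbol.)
Augment with T' → T and build the canonical LR(0) collection (I0 = CLOSURE({[T' → . T]}), then GOTO on every symbol after a dot until no new states appear). It has 13 states:
  I0: { [C → . F], [C → . d T], [F → . ( C], [F → . (], [F → . C (], [T → . C ( d], [T → . d b], [T' → . T] }  — shift
  I1: { [C → . F], [C → . d T], [F → ( . C], [F → ( .], [F → . ( C], [F → . (], [F → . C (] }  — shift, reduce
  I2: { [F → C . (], [T → C . ( d] }  — shift
  I3: { [C → F .] }  — reduce
  I4: { [T' → T .] }  — accept
  I5: { [C → . F], [C → . d T], [C → d . T], [F → . ( C], [F → . (], [F → . C (], [T → . C ( d], [T → . d b], [T → d . b] }  — shift
  I6: { [C → d T .] }  — reduce
  I7: { [T → d b .] }  — reduce
  I8: { [F → C ( .], [T → C ( . d] }  — shift, reduce
  I9: { [T → C ( d .] }  — reduce
  I10: { [F → ( C .], [F → C . (] }  — shift, reduce
  I11: { [C → . F], [C → . d T], [C → d . T], [F → . ( C], [F → . (], [F → . C (], [T → . C ( d], [T → . d b] }  — shift
  I12: { [F → C ( .] }  — reduce

No state contains more than one complete item.

Answer: No reduce-reduce conflicts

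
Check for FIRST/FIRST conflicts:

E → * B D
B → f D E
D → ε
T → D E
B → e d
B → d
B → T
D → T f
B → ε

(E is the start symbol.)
A FIRST/FIRST conflict occurs when two productions N → α and N → β for the same non-terminal have FIRST(α) ∩ FIRST(β) ≠ ∅ (with ε ∈ FIRST of a nullable right-hand side, so two nullable alternatives also conflict).

FIRST sets of the non-terminals at (or reachable through a nullable prefix from) the front of some alternative:
  FIRST(T) = { '*' }

Productions for B:
  B → f D E: FIRST = { 'f' }
  B → e d: FIRST = { 'e' }
  B → d: FIRST = { 'd' }
  B → T: FIRST = { '*' }
  B → ε: FIRST = { ε }
Productions for D:
  D → ε: FIRST = { ε }
  D → T f: FIRST = { '*' }
E, T have only one production, so no FIRST/FIRST conflict is possible there.

All alternatives of each non-terminal have pairwise disjoint FIRST sets.

Answer: No FIRST/FIRST conflicts.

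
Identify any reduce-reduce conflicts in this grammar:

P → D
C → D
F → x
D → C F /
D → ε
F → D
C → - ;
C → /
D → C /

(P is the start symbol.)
A reduce-reduce conflict occurs when an LR(0) state has two complete items [A → α .] and [B → β .] — both call for a reduction, and with no lookahead the parser cannot choose between them.

Augment with P' → P and build the canonical LR(0) collection (I0 = CLOSURE({[P' → . P]}), then GOTO on every symbol after a dot until no new states appear). It has 12 states:
  I0: { [C → . - ;], [C → . /], [C → . D], [D → . C /], [D → . C F /], [D → .], [P → . D], [P' → . P] }  — shift, reduce
  I1: { [C → - . ;] }  — shift
  I2: { [C → / .] }  — reduce
  I3: { [C → . - ;], [C → . /], [C → . D], [D → . C /], [D → . C F /], [D → .], [D → C . /], [D → C . F /], [F → . D], [F → . x] }  — shift, reduce
  I4: { [C → D .], [P → D .] }  — 2 reduces
  I5: { [P' → P .] }  — accept
  I6: { [C → / .], [D → C / .] }  — 2 reduces
  I7: { [C → D .], [F → D .] }  — 2 reduces
  I8: { [D → C F . /] }  — shift
  I9: { [F → x .] }  — reduce
  I10: { [D → C F / .] }  — reduce
  I11: { [C → - ; .] }  — reduce

I4 contains complete items [C → D .], [P → D .] — reduce-reduce conflict.
I6 contains complete items [C → / .], [D → C / .] — reduce-reduce conflict.
I7 contains complete items [C → D .], [F → D .] — reduce-reduce conflict.

Answer: Yes — I4: [C → D .] vs [P → D .]; I6: [C → / .] vs [D → C / .]; I7: [C → D .] vs [F → D .]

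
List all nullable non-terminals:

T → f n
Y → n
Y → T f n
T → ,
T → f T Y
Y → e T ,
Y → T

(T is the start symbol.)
A non-terminal is nullable if it can derive ε (the empty string): either it has an ε-production, or it has a production whose right-hand side consists entirely of nullable non-terminals.

There are no ε-productions, so no non-terminal can derive ε.
No non-terminals are nullable.

Answer: None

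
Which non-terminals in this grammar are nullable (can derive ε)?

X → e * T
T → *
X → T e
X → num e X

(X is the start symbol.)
None

A non-terminal is nullable if it can derive ε (the empty string): either it has an ε-production, or it has a production whose right-hand side consists entirely of nullable non-terminals.

There are no ε-productions, so no non-terminal can derive ε.
No non-terminals are nullable.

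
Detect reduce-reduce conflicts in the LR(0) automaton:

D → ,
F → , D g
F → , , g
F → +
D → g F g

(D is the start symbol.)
A reduce-reduce conflict occurs when an LR(0) state has two complete items [A → α .] and [B → β .] — both call for a reduction, and with no lookahead the parser cannot choose between them.

Augment with D' → D and build the canonical LR(0) collection (I0 = CLOSURE({[D' → . D]}), then GOTO on every symbol after a dot until no new states appear). It has 12 states:
  I0: { [D → . ,], [D → . g F g], [D' → . D] }  — shift
  I1: { [D → , .] }  — reduce
  I2: { [D' → D .] }  — accept
  I3: { [D → g . F g], [F → . +], [F → . , , g], [F → . , D g] }  — shift
  I4: { [F → + .] }  — reduce
  I5: { [D → . ,], [D → . g F g], [F → , . , g], [F → , . D g] }  — shift
  I6: { [D → g F . g] }  — shift
  I7: { [D → g F g .] }  — reduce
  I8: { [D → , .], [F → , , . g] }  — shift, reduce
  I9: { [F → , D . g] }  — shift
  I10: { [F → , D g .] }  — reduce
  I11: { [F → , , g .] }  — reduce

No state contains more than one complete item.

Answer: No reduce-reduce conflicts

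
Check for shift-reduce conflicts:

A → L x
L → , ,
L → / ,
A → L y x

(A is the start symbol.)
Augment with A' → A and build the canonical LR(0) collection (I0 = CLOSURE({[A' → . A]}), then GOTO on every symbol after a dot until no new states appear). It has 10 states:
  I0: { [A → . L x], [A → . L y x], [A' → . A], [L → . , ,], [L → . / ,] }  — shift
  I1: { [L → , . ,] }  — shift
  I2: { [L → / . ,] }  — shift
  I3: { [A' → A .] }  — accept
  I4: { [A → L . x], [A → L . y x] }  — shift
  I5: { [A → L x .] }  — reduce
  I6: { [A → L y . x] }  — shift
  I7: { [A → L y x .] }  — reduce
  I8: { [L → / , .] }  — reduce
  I9: { [L → , , .] }  — reduce

No state contains both a complete item and a shift item.

Answer: No shift-reduce conflicts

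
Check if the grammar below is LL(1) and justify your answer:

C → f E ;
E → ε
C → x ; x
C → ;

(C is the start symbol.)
A grammar is LL(1) if for each non-terminal N with multiple productions, the predict sets of those productions are pairwise disjoint, where PREDICT(N → α) = (FIRST(α) \ {ε}) ∪ (FOLLOW(N) if α ⇒* ε).

For C:
  PREDICT(C → f E ';') = { 'f' }
  PREDICT(C → x ';' x) = { 'x' }
  PREDICT(C → ';') = { ';' }
E has a single production, so nothing to check there.

All predict sets are disjoint. The grammar IS LL(1).

Answer: Yes, the grammar is LL(1).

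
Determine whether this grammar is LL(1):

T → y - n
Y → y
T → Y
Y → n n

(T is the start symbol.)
No. Predict set conflict for T: { 'y' }

Relevant sets:
  FIRST(Y) = { 'n', 'y' }

For T:
  PREDICT(T → y '-' n) = { 'y' }
  PREDICT(T → Y) = { 'n', 'y' }
For Y:
  PREDICT(Y → y) = { 'y' }
  PREDICT(Y → n n) = { 'n' }

Conflict found: Predict set conflict for T: { 'y' }
The grammar is NOT LL(1).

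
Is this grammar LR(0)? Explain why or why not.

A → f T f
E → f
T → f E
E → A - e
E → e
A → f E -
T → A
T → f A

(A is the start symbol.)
A grammar is LR(0) if no state in the canonical LR(0) collection has:
  - both a shift item (dot before a terminal) and a complete item (shift-reduce conflict), or
  - two or more complete items (reduce-reduce conflict; the accept item [A' → A .] counts as a complete item here).

Augment with A' → A and build the canonical LR(0) collection (I0 = CLOSURE({[A' → . A]}), then GOTO on every symbol after a dot until no new states appear). It has 14 states:
  I0: { [A → . f E -], [A → . f T f], [A' → . A] }  — shift
  I1: { [A' → A .] }  — accept
  I2: { [A → . f E -], [A → . f T f], [A → f . E -], [A → f . T f], [E → . A - e], [E → . e], [E → . f], [T → . A], [T → . f A], [T → . f E] }  — shift
  I3: { [E → A . - e], [T → A .] }  — shift, reduce
  I4: { [A → f E . -] }  — shift
  I5: { [A → f T . f] }  — shift
  I6: { [E → e .] }  — reduce
  I7: { [A → . f E -], [A → . f T f], [A → f . E -], [A → f . T f], [E → . A - e], [E → . e], [E → . f], [E → f .], [T → . A], [T → . f A], [T → . f E], [T → f . A], [T → f . E] }  — shift, reduce
  I8: { [E → A . - e], [T → A .], [T → f A .] }  — shift, 2 reduces
  I9: { [A → f E . -], [T → f E .] }  — shift, reduce
  I10: { [A → f E - .] }  — reduce
  I11: { [E → A - . e] }  — shift
  I12: { [E → A - e .] }  — reduce
  I13: { [A → f T f .] }  — reduce

Conflict in state I3:
  Shift-reduce conflict between [T → A .] and [E → A . - e]
So the grammar is NOT LR(0).

Answer: No. Shift-reduce conflict between [T → A .] and [E → A . - e]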